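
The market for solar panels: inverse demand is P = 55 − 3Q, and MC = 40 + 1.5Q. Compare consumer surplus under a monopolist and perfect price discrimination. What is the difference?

A monopolist chooses Q where MR = MC. MR = 55 − 6Q; setting this equal to 40 + 1.5Q gives Q = 2 and P = 49.
CS = ½·(55 − 49)·2 = 6.
A perfectly discriminating monopolist sells every unit with P(Q) ≥ MC(Q), so output equals the competitive quantity Q = 10/3. Each buyer pays their reservation price, so CS = 0 and the firm captures all surplus.
CS = 0.
Change in consumer surplus: 0 − 6 = −6.

Consumer surplus falls by 6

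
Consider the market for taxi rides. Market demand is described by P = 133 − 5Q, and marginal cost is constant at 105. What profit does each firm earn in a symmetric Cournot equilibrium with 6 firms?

In a 6-firm Cournot equilibrium, symmetry and the first-order condition give q = (133 − 105)/(35) = 0.8. So Q = 4.8 and P = 109.
Each firm's profit = (109 − 105)·0.8 = 3.2.

π_i = 3.2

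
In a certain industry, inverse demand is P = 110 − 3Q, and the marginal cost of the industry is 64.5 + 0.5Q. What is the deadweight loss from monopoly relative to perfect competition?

Under competition P = MC: 110 − 3Q = 64.5 + 0.5Q ⇒ Q = 13, P = 71.
A monopolist chooses Q where MR = MC. MR = 110 − 6Q; setting this equal to 64.5 + 0.5Q gives Q = 7 and P = 89.
CS = ½·(110 − 71)·13 = 253.5; PS = (71·13 − 64.5·13 − ½·0.5·13²) = 42.25; TS = 295.75.
CS = ½·(110 − 89)·7 = 73.5; PS = (89·7 − 64.5·7 − ½·0.5·7²) = 159.25; TS = 232.75.
DWL = 295.75 − 232.75 = 63.

DWL = 63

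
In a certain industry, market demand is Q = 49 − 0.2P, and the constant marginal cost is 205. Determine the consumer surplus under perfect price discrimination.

CS = 0

Inverting demand: P = 245 − 5Q.
Under first-degree price discrimination the firm charges each unit its demand price and produces up to where P = MC, i.e. Q = 8. Consumer surplus is zero; producer surplus equals total surplus.
CS = 0.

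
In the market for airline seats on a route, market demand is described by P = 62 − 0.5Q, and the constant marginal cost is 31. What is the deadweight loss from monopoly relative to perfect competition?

DWL = 240.25

Competitive firms price at marginal cost: P = 31, giving Q = 62.
A monopolist chooses Q where MR = MC. MR = 62 − Q; setting this equal to 31 gives Q = 31 and P = 46.5.
DWL is the triangle between Q = 31 and Q = 62: ½·(62 − 31)·(46.5 − 31) = 240.25.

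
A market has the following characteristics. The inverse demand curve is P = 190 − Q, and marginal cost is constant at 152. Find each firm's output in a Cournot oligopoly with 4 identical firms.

q_i = 7.6

With 4 symmetric Cournot firms, each firm's FOC gives 190 − 5q = 152, so q = 7.6, Q = 4·7.6 = 30.4, and P = 159.6.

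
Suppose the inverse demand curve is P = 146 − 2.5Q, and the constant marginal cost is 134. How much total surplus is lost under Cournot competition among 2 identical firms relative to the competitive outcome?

Under competition P = MC = 134, so Q = (146 − 134)/2.5 = 4.8.
With 2 symmetric Cournot firms, each firm's FOC gives 146 − 7.5q = 134, so q = 1.6, Q = 2·1.6 = 3.2, and P = 138.
DWL is the triangle between Q = 3.2 and Q = 4.8: ½·(4.8 − 3.2)·(138 − 134) = 3.2.

DWL = 3.2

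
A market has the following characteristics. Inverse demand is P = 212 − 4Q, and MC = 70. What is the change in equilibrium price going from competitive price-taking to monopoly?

Equilibrium price rises by 71

Perfect competition: P = MC = 70, so 212 − 4Q = 70 and Q = 35.5.
The monopolist equates marginal revenue to marginal cost: 212 − 8Q = 70, so Q = 17.75. From demand, P = 141.
Change in equilibrium price: 141 − 70 = 71.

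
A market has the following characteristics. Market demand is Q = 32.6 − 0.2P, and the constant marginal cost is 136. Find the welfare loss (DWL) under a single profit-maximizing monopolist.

Inverting demand: P = 163 − 5Q.
Under competition P = MC = 136, so Q = (163 − 136)/5 = 5.4.
A monopolist chooses Q where MR = MC. MR = 163 − 10Q; setting this equal to 136 gives Q = 2.7 and P = 149.5.
DWL is the triangle between Q = 2.7 and Q = 5.4: ½·(5.4 − 2.7)·(149.5 − 136) = 18.225.

DWL = 18.225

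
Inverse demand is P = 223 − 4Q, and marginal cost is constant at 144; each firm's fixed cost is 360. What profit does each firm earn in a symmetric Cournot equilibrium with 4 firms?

π_i = −297.59

In a 4-firm Cournot equilibrium, symmetry and the first-order condition give q = (223 − 144)/(20) = 3.95. So Q = 15.8 and P = 159.8.
Each firm's profit = (159.8 − 144)·3.95 − 360 = −297.59.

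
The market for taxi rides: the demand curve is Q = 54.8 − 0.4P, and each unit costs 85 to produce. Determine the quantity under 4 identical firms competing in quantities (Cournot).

Q = 16.64

Inverting demand: P = 137 − 2.5Q.
In a 4-firm Cournot equilibrium, symmetry and the first-order condition give q = (137 − 85)/(12.5) = 4.16. So Q = 16.64 and P = 95.4.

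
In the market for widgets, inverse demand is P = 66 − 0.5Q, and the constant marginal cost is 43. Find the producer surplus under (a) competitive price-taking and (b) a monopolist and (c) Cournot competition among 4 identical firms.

Competition: PS = 0; Monopoly: PS = 264.5; Cournot: PS = 169.28

Under competition P = MC = 43, so Q = (66 − 43)/0.5 = 46.
PS = (43 − 43)·46 = 0.
A monopolist chooses Q where MR = MC. MR = 66 − Q; setting this equal to 43 gives Q = 23 and P = 54.5.
PS = (54.5 − 43)·23 = 264.5.
With 4 symmetric Cournot firms, each firm's FOC gives 66 − 2.5q = 43, so q = 9.2, Q = 4·9.2 = 36.8, and P = 47.6.
PS = (47.6 − 43)·36.8 = 169.28.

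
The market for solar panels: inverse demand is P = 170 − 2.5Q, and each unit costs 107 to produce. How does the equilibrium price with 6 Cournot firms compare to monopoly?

Cournot with 6 identical firms: the symmetric best-response condition is 170 − 17.5q = 107. Each firm produces q = 3.6, total output Q = 21.6, price P = 116.
The monopolist equates marginal revenue to marginal cost: 170 − 5Q = 107, so Q = 12.6. From demand, P = 138.5.

Cournot: P = 116; Monopoly: P = 138.5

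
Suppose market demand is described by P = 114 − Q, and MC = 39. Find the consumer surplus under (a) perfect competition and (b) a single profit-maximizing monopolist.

Competition: CS = 2812.5; Monopoly: CS = 703.125

Perfect competition: P = MC = 39, so 114 − Q = 39 and Q = 75.
CS = ½·(114 − 39)·75 = 2812.5.
Monopoly sets MR = MC: 114 − 2Q = 39 ⇒ Q = 37.5, P = 114 − 37.5 = 76.5.
CS = ½·(114 − 76.5)·37.5 = 703.125.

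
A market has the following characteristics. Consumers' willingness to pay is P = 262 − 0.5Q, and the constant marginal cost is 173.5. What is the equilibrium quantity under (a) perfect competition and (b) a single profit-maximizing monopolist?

Competition: Q = 177; Monopoly: Q = 88.5

Under competition P = MC = 173.5, so Q = (262 − 173.5)/0.5 = 177.
A monopolist chooses Q where MR = MC. MR = 262 − Q; setting this equal to 173.5 gives Q = 88.5 and P = 217.75.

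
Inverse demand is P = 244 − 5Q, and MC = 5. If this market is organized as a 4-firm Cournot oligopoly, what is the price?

P = 52.8

In a 4-firm Cournot equilibrium, symmetry and the first-order condition give q = (244 − 5)/(25) = 9.56. So Q = 38.24 and P = 52.8.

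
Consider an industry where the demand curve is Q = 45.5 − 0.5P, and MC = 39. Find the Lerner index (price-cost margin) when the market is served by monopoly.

Lerner index = 0.4

Inverting demand: P = 91 − 2Q.
The monopolist equates marginal revenue to marginal cost: 91 − 4Q = 39, so Q = 13. From demand, P = 65.
Lerner index = (P − MC)/P = (65 − 39)/65 = 0.4.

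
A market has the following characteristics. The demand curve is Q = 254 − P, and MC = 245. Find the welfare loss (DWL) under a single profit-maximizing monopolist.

Inverting demand: P = 254 − Q.
Competitive firms price at marginal cost: P = 245, giving Q = 9.
The monopolist equates marginal revenue to marginal cost: 254 − 2Q = 245, so Q = 4.5. From demand, P = 249.5.
DWL is the triangle between Q = 4.5 and Q = 9: ½·(9 − 4.5)·(249.5 − 245) = 10.125.

DWL = 10.125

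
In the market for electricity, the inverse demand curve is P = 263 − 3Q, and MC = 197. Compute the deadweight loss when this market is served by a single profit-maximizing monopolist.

Competitive firms price at marginal cost: P = 197, giving Q = 22.
A monopolist chooses Q where MR = MC. MR = 263 − 6Q; setting this equal to 197 gives Q = 11 and P = 230.
DWL is the triangle between Q = 11 and Q = 22: ½·(22 − 11)·(230 − 197) = 181.5.

DWL = 181.5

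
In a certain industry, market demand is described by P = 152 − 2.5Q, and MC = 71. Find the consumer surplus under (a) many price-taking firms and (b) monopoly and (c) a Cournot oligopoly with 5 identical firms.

Under competition P = MC = 71, so Q = (152 − 71)/2.5 = 32.4.
CS = ½·(152 − 71)·32.4 = 1312.2.
The monopolist equates marginal revenue to marginal cost: 152 − 5Q = 71, so Q = 16.2. From demand, P = 111.5.
CS = ½·(152 − 111.5)·16.2 = 328.05.
With 5 symmetric Cournot firms, each firm's FOC gives 152 − 15q = 71, so q = 5.4, Q = 5·5.4 = 27, and P = 84.5.
CS = ½·(152 − 84.5)·27 = 911.25.

Competition: CS = 1312.2; Monopoly: CS = 328.05; Cournot: CS = 911.25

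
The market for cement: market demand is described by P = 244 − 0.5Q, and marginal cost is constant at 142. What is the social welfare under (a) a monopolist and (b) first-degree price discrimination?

Monopoly sets MR = MC: 244 − Q = 142 ⇒ Q = 102, P = 244 − 0.5·102 = 193.
CS = ½·(244 − 193)·102 = 2601; PS = (193 − 142)·102 = 5202; TS = 7803.
With perfect price discrimination, output is the efficient level Q = 204 (where demand meets MC), but every buyer pays their willingness to pay: CS = 0 and PS = total surplus.
TS = 10404 (equal to competitive TS).

Monopoly: TS = 7803; Perfect PD: TS = 10404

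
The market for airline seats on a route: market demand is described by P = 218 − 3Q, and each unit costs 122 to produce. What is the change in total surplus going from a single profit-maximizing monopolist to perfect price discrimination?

The monopolist equates marginal revenue to marginal cost: 218 − 6Q = 122, so Q = 16. From demand, P = 170.
CS = ½·(218 − 170)·16 = 384; PS = (170 − 122)·16 = 768; TS = 1152.
With perfect price discrimination, output is the efficient level Q = 32 (where demand meets MC), but every buyer pays their willingness to pay: CS = 0 and PS = total surplus.
TS = 1536 (equal to competitive TS).
Change in total surplus: 1536 − 1152 = 384.

TS rises by 384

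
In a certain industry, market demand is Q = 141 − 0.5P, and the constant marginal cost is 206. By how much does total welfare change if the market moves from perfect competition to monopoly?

Total welfare falls by 361

Inverting demand: P = 282 − 2Q.
Perfect competition: P = MC = 206, so 282 − 2Q = 206 and Q = 38.
CS = ½·(282 − 206)·38 = 1444; PS = (206 − 206)·38 = 0; TS = 1444.
A monopolist chooses Q where MR = MC. MR = 282 − 4Q; setting this equal to 206 gives Q = 19 and P = 244.
CS = ½·(282 − 244)·19 = 361; PS = (244 − 206)·19 = 722; TS = 1083.
Change in total welfare: 1083 − 1444 = −361.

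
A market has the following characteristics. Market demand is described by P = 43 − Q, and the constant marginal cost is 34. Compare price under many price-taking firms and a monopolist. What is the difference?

P rises by 4.5

Under competition P = MC = 34, so Q = (43 − 34)/1 = 9.
The monopolist equates marginal revenue to marginal cost: 43 − 2Q = 34, so Q = 4.5. From demand, P = 38.5.
Change in price: 38.5 − 34 = 4.5.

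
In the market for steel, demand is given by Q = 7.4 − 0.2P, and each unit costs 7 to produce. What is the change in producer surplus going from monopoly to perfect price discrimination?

Inverting demand: P = 37 − 5Q.
A monopolist chooses Q where MR = MC. MR = 37 − 10Q; setting this equal to 7 gives Q = 3 and P = 22.
PS = (22 − 7)·3 = 45.
A perfectly discriminating monopolist sells every unit with P(Q) ≥ MC(Q), so output equals the competitive quantity Q = 6. Each buyer pays their reservation price, so CS = 0 and the firm captures all surplus.
PS = ½·(37 − 7)·6 = 90.
Change in producer surplus: 90 − 45 = 45.

Producer surplus rises by 45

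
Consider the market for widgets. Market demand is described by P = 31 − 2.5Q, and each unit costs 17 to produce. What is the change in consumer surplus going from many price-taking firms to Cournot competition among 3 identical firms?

Consumer surplus falls by 17.15

Competitive firms price at marginal cost: P = 17, giving Q = 5.6.
CS = ½·(31 − 17)·5.6 = 39.2.
In a 3-firm Cournot equilibrium, symmetry and the first-order condition give q = (31 − 17)/(10) = 1.4. So Q = 4.2 and P = 20.5.
CS = ½·(31 − 20.5)·4.2 = 22.05.
Change in consumer surplus: 22.05 − 39.2 = −17.15.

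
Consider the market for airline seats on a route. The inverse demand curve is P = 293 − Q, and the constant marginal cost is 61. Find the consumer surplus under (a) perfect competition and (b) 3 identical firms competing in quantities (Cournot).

Competition: CS = 26912; Cournot: CS = 15138

Under competition P = MC = 61, so Q = (293 − 61)/1 = 232.
CS = ½·(293 − 61)·232 = 26912.
In a 3-firm Cournot equilibrium, symmetry and the first-order condition give q = (293 − 61)/(4) = 58. So Q = 174 and P = 119.
CS = ½·(293 − 119)·174 = 15138.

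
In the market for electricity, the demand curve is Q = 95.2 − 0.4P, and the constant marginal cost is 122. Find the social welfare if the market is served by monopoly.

Inverting demand: P = 238 − 2.5Q.
A monopolist chooses Q where MR = MC. MR = 238 − 5Q; setting this equal to 122 gives Q = 23.2 and P = 180.
CS = ½·(238 − 180)·23.2 = 672.8; PS = (180 − 122)·23.2 = 1345.6; TS = 2018.4.

TS = 2018.4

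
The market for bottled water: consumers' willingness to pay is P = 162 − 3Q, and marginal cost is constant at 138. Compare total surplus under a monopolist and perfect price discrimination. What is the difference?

The monopolist equates marginal revenue to marginal cost: 162 − 6Q = 138, so Q = 4. From demand, P = 150.
CS = ½·(162 − 150)·4 = 24; PS = (150 − 138)·4 = 48; TS = 72.
With perfect price discrimination, output is the efficient level Q = 8 (where demand meets MC), but every buyer pays their willingness to pay: CS = 0 and PS = total surplus.
TS = 96 (equal to competitive TS).
Change in total surplus: 96 − 72 = 24.

TS rises by 24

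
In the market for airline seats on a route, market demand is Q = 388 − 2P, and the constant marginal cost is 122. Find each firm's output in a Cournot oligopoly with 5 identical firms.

Inverting demand: P = 194 − 0.5Q.
In a 5-firm Cournot equilibrium, symmetry and the first-order condition give q = (194 − 122)/(3) = 24. So Q = 120 and P = 134.

q_i = 24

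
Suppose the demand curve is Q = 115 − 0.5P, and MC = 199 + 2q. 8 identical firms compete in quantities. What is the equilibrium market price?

P = 205.2

Inverting demand: P = 230 − 2Q.
In a 8-firm Cournot equilibrium, symmetry and the first-order condition give q = (230 − 199)/(20) = 1.55. So Q = 12.4 and P = 205.2.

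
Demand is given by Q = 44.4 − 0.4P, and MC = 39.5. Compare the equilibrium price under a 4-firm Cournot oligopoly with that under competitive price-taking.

Inverting demand: P = 111 − 2.5Q.
In a 4-firm Cournot equilibrium, symmetry and the first-order condition give q = (111 − 39.5)/(12.5) = 5.72. So Q = 22.88 and P = 53.8.
Competitive firms price at marginal cost: P = 39.5, giving Q = 28.6.

Cournot: P = 53.8; Competition: P = 39.5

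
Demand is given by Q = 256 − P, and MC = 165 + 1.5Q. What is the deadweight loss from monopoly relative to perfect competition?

DWL = 135.2

Inverting demand: P = 256 − Q.
Under competition P = MC: 256 − Q = 165 + 1.5Q ⇒ Q = 36.4, P = 219.6.
The monopolist equates marginal revenue to marginal cost: 256 − 2Q = 165 + 1.5Q, so Q = 26. From demand, P = 230.
CS = ½·(256 − 219.6)·36.4 = 662.48; PS = (219.6·36.4 − 165·36.4 − ½·1.5·36.4²) = 993.72; TS = 1656.2.
CS = ½·(256 − 230)·26 = 338; PS = (230·26 − 165·26 − ½·1.5·26²) = 1183; TS = 1521.
DWL = 1656.2 − 1521 = 135.2.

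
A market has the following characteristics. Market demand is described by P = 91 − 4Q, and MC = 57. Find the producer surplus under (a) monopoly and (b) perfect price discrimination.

Monopoly: PS = 72.25; Perfect PD: PS = 144.5

Monopoly sets MR = MC: 91 − 8Q = 57 ⇒ Q = 4.25, P = 91 − 4·4.25 = 74.
PS = (74 − 57)·4.25 = 72.25.
With perfect price discrimination, output is the efficient level Q = 8.5 (where demand meets MC), but every buyer pays their willingness to pay: CS = 0 and PS = total surplus.
PS = ½·(91 − 57)·8.5 = 144.5.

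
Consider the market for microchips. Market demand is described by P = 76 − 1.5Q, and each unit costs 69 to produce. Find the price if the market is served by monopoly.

P = 72.5

The monopolist equates marginal revenue to marginal cost: 76 − 3Q = 69, so Q = 7/3. From demand, P = 72.5.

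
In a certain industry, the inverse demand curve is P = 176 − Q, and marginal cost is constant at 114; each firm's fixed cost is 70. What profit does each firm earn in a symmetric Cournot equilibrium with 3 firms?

π_i = 170.25

In a 3-firm Cournot equilibrium, symmetry and the first-order condition give q = (176 − 114)/(4) = 15.5. So Q = 46.5 and P = 129.5.
Each firm's profit = (129.5 − 114)·15.5 − 70 = 170.25.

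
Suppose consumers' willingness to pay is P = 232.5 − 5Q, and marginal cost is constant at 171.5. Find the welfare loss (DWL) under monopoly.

DWL = 93.025

Perfect competition: P = MC = 171.5, so 232.5 − 5Q = 171.5 and Q = 12.2.
Monopoly sets MR = MC: 232.5 − 10Q = 171.5 ⇒ Q = 6.1, P = 232.5 − 5·6.1 = 202.
DWL is the triangle between Q = 6.1 and Q = 12.2: ½·(12.2 − 6.1)·(202 − 171.5) = 93.025.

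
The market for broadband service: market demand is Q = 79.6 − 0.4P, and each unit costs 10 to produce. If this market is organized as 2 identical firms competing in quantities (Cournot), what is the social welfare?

TS = 6350.4

Inverting demand: P = 199 − 2.5Q.
With 2 symmetric Cournot firms, each firm's FOC gives 199 − 7.5q = 10, so q = 25.2, Q = 2·25.2 = 50.4, and P = 73.
CS = ½·(199 − 73)·50.4 = 3175.2; PS = (73 − 10)·50.4 = 3175.2; TS = 6350.4.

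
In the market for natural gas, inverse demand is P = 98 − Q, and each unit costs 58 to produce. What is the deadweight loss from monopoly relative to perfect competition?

DWL = 200

Under competition P = MC = 58, so Q = (98 − 58)/1 = 40.
Monopoly sets MR = MC: 98 − 2Q = 58 ⇒ Q = 20, P = 98 − 20 = 78.
DWL is the triangle between Q = 20 and Q = 40: ½·(40 − 20)·(78 − 58) = 200.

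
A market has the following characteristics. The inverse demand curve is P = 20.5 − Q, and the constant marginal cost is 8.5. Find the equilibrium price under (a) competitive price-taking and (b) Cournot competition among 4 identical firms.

Competitive firms price at marginal cost: P = 8.5, giving Q = 12.
With 4 symmetric Cournot firms, each firm's FOC gives 20.5 − 5q = 8.5, so q = 2.4, Q = 4·2.4 = 9.6, and P = 10.9.

Competition: P = 8.5; Cournot: P = 10.9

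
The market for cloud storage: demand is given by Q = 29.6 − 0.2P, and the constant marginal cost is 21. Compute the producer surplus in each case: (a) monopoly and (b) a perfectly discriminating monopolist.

Monopoly: PS = 806.45; Perfect PD: PS = 1612.9

Inverting demand: P = 148 − 5Q.
A monopolist chooses Q where MR = MC. MR = 148 − 10Q; setting this equal to 21 gives Q = 12.7 and P = 84.5.
PS = (84.5 − 21)·12.7 = 806.45.
With perfect price discrimination, output is the efficient level Q = 25.4 (where demand meets MC), but every buyer pays their willingness to pay: CS = 0 and PS = total surplus.
PS = ½·(148 − 21)·25.4 = 1612.9.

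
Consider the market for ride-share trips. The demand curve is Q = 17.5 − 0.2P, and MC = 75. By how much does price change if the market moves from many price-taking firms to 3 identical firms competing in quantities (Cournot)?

P rises by 3.125

Inverting demand: P = 87.5 − 5Q.
Under competition P = MC = 75, so Q = (87.5 − 75)/5 = 2.5.
In a 3-firm Cournot equilibrium, symmetry and the first-order condition give q = (87.5 − 75)/(20) = 0.625. So Q = 1.875 and P = 78.125.
Change in price: 78.125 − 75 = 3.125.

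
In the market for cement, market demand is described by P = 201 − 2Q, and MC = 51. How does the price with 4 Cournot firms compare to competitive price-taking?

Cournot: P = 81; Competition: P = 51

In a 4-firm Cournot equilibrium, symmetry and the first-order condition give q = (201 − 51)/(10) = 15. So Q = 60 and P = 81.
Competitive firms price at marginal cost: P = 51, giving Q = 75.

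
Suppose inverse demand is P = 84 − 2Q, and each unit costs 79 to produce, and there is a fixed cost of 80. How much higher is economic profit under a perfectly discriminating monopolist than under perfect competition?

Under competition P = MC = 79, so Q = (84 − 79)/2 = 2.5.
Profit = (79 − 79)·2.5 − 80 = −80.
With perfect price discrimination, output is the efficient level Q = 2.5 (where demand meets MC), but every buyer pays their willingness to pay: CS = 0 and PS = total surplus.
PS equals the full surplus area, 6.25. Profit = 6.25 − 80 = −73.75.
Change in economic profit: −73.75 − −80 = 6.25.

π rises by 6.25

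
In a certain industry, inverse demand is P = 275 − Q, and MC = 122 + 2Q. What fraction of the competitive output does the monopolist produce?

The monopolist equates marginal revenue to marginal cost: 275 − 2Q = 122 + 2Q, so Q = 38.25. From demand, P = 236.75.
Competitive equilibrium sets price equal to marginal cost: 275 − Q = 122 + 2Q, so Q = 51 and P = 224.
Ratio Q_m/Q_c = 38.25/51 = 0.75.

Q_m/Q_c = 0.75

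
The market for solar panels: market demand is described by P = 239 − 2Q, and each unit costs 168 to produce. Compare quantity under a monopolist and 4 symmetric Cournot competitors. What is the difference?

A monopolist chooses Q where MR = MC. MR = 239 − 4Q; setting this equal to 168 gives Q = 17.75 and P = 203.5.
With 4 symmetric Cournot firms, each firm's FOC gives 239 − 10q = 168, so q = 7.1, Q = 4·7.1 = 28.4, and P = 182.2.
Change in quantity: 28.4 − 17.75 = 10.65.

Quantity rises by 10.65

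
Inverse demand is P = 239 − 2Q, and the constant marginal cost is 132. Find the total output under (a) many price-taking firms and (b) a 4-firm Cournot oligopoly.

Competition: Q = 53.5; Cournot: Q = 42.8

Under competition P = MC = 132, so Q = (239 − 132)/2 = 53.5.
In a 4-firm Cournot equilibrium, symmetry and the first-order condition give q = (239 − 132)/(10) = 10.7. So Q = 42.8 and P = 153.4.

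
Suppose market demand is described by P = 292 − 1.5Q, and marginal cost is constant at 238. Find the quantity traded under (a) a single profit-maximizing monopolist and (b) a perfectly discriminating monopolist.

Monopoly: Q = 18; Perfect PD: Q = 36

The monopolist equates marginal revenue to marginal cost: 292 − 3Q = 238, so Q = 18. From demand, P = 265.
A perfectly discriminating monopolist sells every unit with P(Q) ≥ MC(Q), so output equals the competitive quantity Q = 36. Each buyer pays their reservation price, so CS = 0 and the firm captures all surplus.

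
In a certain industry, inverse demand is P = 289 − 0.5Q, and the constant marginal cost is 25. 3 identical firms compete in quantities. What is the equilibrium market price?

P = 91

In a 3-firm Cournot equilibrium, symmetry and the first-order condition give q = (289 − 25)/(2) = 132. So Q = 396 and P = 91.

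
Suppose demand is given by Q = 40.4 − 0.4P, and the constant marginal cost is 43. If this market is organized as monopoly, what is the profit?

Inverting demand: P = 101 − 2.5Q.
Monopoly sets MR = MC: 101 − 5Q = 43 ⇒ Q = 11.6, P = 101 − 2.5·11.6 = 72.
Profit = (72 − 43)·11.6 = 336.4.

Profit = 336.4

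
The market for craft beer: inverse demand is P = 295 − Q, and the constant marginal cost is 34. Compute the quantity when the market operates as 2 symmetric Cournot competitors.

In a 2-firm Cournot equilibrium, symmetry and the first-order condition give q = (295 − 34)/(3) = 87. So Q = 174 and P = 121.

Q = 174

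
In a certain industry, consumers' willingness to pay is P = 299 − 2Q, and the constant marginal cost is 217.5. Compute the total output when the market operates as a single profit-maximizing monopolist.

Q = 20.375

The monopolist equates marginal revenue to marginal cost: 299 − 4Q = 217.5, so Q = 20.375. From demand, P = 258.25.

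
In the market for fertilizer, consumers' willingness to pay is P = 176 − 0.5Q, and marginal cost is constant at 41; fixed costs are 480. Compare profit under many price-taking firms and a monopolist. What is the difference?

Perfect competition: P = MC = 41, so 176 − 0.5Q = 41 and Q = 270.
Profit = (41 − 41)·270 − 480 = −480.
The monopolist equates marginal revenue to marginal cost: 176 − Q = 41, so Q = 135. From demand, P = 108.5.
Profit = (108.5 − 41)·135 − 480 = 8632.5.
Change in profit: 8632.5 − −480 = 9112.5.

π rises by 9112.5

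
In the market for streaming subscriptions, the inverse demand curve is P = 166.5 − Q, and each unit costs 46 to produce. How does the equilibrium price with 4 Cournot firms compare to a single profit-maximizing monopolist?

Cournot with 4 identical firms: the symmetric best-response condition is 166.5 − 5q = 46. Each firm produces q = 24.1, total output Q = 96.4, price P = 70.1.
The monopolist equates marginal revenue to marginal cost: 166.5 − 2Q = 46, so Q = 60.25. From demand, P = 106.25.

Cournot: P = 70.1; Monopoly: P = 106.25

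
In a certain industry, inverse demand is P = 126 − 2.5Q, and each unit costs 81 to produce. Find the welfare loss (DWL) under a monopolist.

DWL = 101.25

Competitive firms price at marginal cost: P = 81, giving Q = 18.
Monopoly sets MR = MC: 126 − 5Q = 81 ⇒ Q = 9, P = 126 − 2.5·9 = 103.5.
DWL is the triangle between Q = 9 and Q = 18: ½·(18 − 9)·(103.5 − 81) = 101.25.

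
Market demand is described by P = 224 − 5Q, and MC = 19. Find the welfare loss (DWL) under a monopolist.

DWL = 1050.625

Perfect competition: P = MC = 19, so 224 − 5Q = 19 and Q = 41.
The monopolist equates marginal revenue to marginal cost: 224 − 10Q = 19, so Q = 20.5. From demand, P = 121.5.
DWL is the triangle between Q = 20.5 and Q = 41: ½·(41 − 20.5)·(121.5 − 19) = 1050.625.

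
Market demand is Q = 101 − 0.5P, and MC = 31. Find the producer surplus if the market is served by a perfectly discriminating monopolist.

Inverting demand: P = 202 − 2Q.
With perfect price discrimination, output is the efficient level Q = 85.5 (where demand meets MC), but every buyer pays their willingness to pay: CS = 0 and PS = total surplus.
PS = ½·(202 − 31)·85.5 = 7310.25.

PS = 7310.25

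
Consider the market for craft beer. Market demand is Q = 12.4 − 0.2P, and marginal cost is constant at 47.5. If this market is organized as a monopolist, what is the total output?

Inverting demand: P = 62 − 5Q.
Monopoly sets MR = MC: 62 − 10Q = 47.5 ⇒ Q = 1.45, P = 62 − 5·1.45 = 54.75.

Q = 1.45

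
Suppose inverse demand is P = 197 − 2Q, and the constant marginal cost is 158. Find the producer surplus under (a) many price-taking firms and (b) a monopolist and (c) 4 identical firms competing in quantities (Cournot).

Competition: PS = 0; Monopoly: PS = 190.125; Cournot: PS = 121.68

Perfect competition: P = MC = 158, so 197 − 2Q = 158 and Q = 19.5.
PS = (158 − 158)·19.5 = 0.
The monopolist equates marginal revenue to marginal cost: 197 − 4Q = 158, so Q = 9.75. From demand, P = 177.5.
PS = (177.5 − 158)·9.75 = 190.125.
With 4 symmetric Cournot firms, each firm's FOC gives 197 − 10q = 158, so q = 3.9, Q = 4·3.9 = 15.6, and P = 165.8.
PS = (165.8 − 158)·15.6 = 121.68.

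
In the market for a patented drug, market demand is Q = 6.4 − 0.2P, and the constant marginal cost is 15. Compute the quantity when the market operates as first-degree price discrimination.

Q = 3.4

Inverting demand: P = 32 − 5Q.
A perfectly discriminating monopolist sells every unit with P(Q) ≥ MC(Q), so output equals the competitive quantity Q = 3.4. Each buyer pays their reservation price, so CS = 0 and the firm captures all surplus.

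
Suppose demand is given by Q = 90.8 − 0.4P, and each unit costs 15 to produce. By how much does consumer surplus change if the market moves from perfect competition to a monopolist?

CS falls by 6741.6

Inverting demand: P = 227 − 2.5Q.
Under competition P = MC = 15, so Q = (227 − 15)/2.5 = 84.8.
CS = ½·(227 − 15)·84.8 = 8988.8.
A monopolist chooses Q where MR = MC. MR = 227 − 5Q; setting this equal to 15 gives Q = 42.4 and P = 121.
CS = ½·(227 − 121)·42.4 = 2247.2.
Change in consumer surplus: 2247.2 − 8988.8 = −6741.6.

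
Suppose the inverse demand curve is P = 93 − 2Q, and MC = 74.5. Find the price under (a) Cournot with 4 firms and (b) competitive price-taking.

Cournot with 4 identical firms: the symmetric best-response condition is 93 − 10q = 74.5. Each firm produces q = 1.85, total output Q = 7.4, price P = 78.2.
Perfect competition: P = MC = 74.5, so 93 − 2Q = 74.5 and Q = 9.25.

Cournot: P = 78.2; Competition: P = 74.5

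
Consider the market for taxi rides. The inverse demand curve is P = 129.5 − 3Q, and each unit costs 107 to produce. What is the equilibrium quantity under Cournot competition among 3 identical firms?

In a 3-firm Cournot equilibrium, symmetry and the first-order condition give q = (129.5 − 107)/(12) = 1.875. So Q = 5.625 and P = 112.625.

Q = 5.625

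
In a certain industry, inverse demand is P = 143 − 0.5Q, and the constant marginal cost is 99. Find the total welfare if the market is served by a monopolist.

TS = 1452

The monopolist equates marginal revenue to marginal cost: 143 − Q = 99, so Q = 44. From demand, P = 121.
CS = ½·(143 − 121)·44 = 484; PS = (121 − 99)·44 = 968; TS = 1452.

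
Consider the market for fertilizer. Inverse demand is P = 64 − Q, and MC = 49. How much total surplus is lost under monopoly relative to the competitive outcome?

DWL = 28.125

Under competition P = MC = 49, so Q = (64 − 49)/1 = 15.
Monopoly sets MR = MC: 64 − 2Q = 49 ⇒ Q = 7.5, P = 64 − 7.5 = 56.5.
DWL is the triangle between Q = 7.5 and Q = 15: ½·(15 − 7.5)·(56.5 − 49) = 28.125.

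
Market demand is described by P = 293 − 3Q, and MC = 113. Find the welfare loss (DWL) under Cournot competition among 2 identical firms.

DWL = 600

Perfect competition: P = MC = 113, so 293 − 3Q = 113 and Q = 60.
In a 2-firm Cournot equilibrium, symmetry and the first-order condition give q = (293 − 113)/(9) = 20. So Q = 40 and P = 173.
DWL is the triangle between Q = 40 and Q = 60: ½·(60 − 40)·(173 − 113) = 600.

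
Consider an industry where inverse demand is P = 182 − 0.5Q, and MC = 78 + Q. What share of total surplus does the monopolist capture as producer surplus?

PS/TS = 0.8

Monopoly sets MR = MC: 182 − Q = 78 + Q ⇒ Q = 52, P = 182 − 0.5·52 = 156.
CS = ½·(182 − 156)·52 = 676.
PS = P·Q − VC(Q) = 156·52 − (78·52 + ½·1·52²) = 2704.
Share captured = PS/TS = 2704/3380 = 0.8.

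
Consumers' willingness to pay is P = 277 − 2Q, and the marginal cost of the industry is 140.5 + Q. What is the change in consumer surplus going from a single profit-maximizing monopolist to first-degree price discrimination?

Monopoly sets MR = MC: 277 − 4Q = 140.5 + Q ⇒ Q = 27.3, P = 277 − 2·27.3 = 222.4.
CS = ½·(277 − 222.4)·27.3 = 745.29.
With perfect price discrimination, output is the efficient level Q = 45.5 (where demand meets MC), but every buyer pays their willingness to pay: CS = 0 and PS = total surplus.
CS = 0.
Change in consumer surplus: 0 − 745.29 = −745.29.

CS falls by 745.29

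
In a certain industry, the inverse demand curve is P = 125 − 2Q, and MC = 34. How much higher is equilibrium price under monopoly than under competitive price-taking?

Perfect competition: P = MC = 34, so 125 − 2Q = 34 and Q = 45.5.
A monopolist chooses Q where MR = MC. MR = 125 − 4Q; setting this equal to 34 gives Q = 22.75 and P = 79.5.
Change in equilibrium price: 79.5 − 34 = 45.5.

P rises by 45.5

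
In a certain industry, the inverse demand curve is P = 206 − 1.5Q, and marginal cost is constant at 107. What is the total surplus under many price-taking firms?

Perfect competition: P = MC = 107, so 206 − 1.5Q = 107 and Q = 66.
CS = ½·(206 − 107)·66 = 3267; PS = (107 − 107)·66 = 0; TS = 3267.

TS = 3267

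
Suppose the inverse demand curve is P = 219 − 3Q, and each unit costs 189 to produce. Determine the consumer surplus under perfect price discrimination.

CS = 0

With perfect price discrimination, output is the efficient level Q = 10 (where demand meets MC), but every buyer pays their willingness to pay: CS = 0 and PS = total surplus.
CS = 0.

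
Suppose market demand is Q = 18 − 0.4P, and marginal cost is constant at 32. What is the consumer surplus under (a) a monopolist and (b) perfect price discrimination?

Monopoly: CS = 8.45; Perfect PD: CS = 0

Inverting demand: P = 45 − 2.5Q.
Monopoly sets MR = MC: 45 − 5Q = 32 ⇒ Q = 2.6, P = 45 − 2.5·2.6 = 38.5.
CS = ½·(45 − 38.5)·2.6 = 8.45.
Under first-degree price discrimination the firm charges each unit its demand price and produces up to where P = MC, i.e. Q = 5.2. Consumer surplus is zero; producer surplus equals total surplus.
CS = 0.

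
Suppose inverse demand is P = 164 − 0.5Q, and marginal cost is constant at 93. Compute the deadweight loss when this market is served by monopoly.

DWL = 1260.25

Under competition P = MC = 93, so Q = (164 − 93)/0.5 = 142.
A monopolist chooses Q where MR = MC. MR = 164 − Q; setting this equal to 93 gives Q = 71 and P = 128.5.
DWL is the triangle between Q = 71 and Q = 142: ½·(142 − 71)·(128.5 − 93) = 1260.25.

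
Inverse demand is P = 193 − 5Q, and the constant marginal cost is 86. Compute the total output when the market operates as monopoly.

The monopolist equates marginal revenue to marginal cost: 193 − 10Q = 86, so Q = 10.7. From demand, P = 139.5.

Q = 10.7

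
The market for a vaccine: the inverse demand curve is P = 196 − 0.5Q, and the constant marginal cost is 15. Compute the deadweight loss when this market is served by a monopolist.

DWL = 8190.25

Competitive firms price at marginal cost: P = 15, giving Q = 362.
A monopolist chooses Q where MR = MC. MR = 196 − Q; setting this equal to 15 gives Q = 181 and P = 105.5.
DWL is the triangle between Q = 181 and Q = 362: ½·(362 − 181)·(105.5 − 15) = 8190.25.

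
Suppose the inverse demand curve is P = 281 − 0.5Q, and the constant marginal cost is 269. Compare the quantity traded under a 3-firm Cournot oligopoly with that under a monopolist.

Cournot with 3 identical firms: the symmetric best-response condition is 281 − 2q = 269. Each firm produces q = 6, total output Q = 18, price P = 272.
The monopolist equates marginal revenue to marginal cost: 281 − Q = 269, so Q = 12. From demand, P = 275.

Cournot: Q = 18; Monopoly: Q = 12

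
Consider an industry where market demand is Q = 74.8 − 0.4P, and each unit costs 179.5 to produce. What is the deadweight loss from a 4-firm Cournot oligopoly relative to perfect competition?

DWL = 0.45

Inverting demand: P = 187 − 2.5Q.
Competitive firms price at marginal cost: P = 179.5, giving Q = 3.
Cournot with 4 identical firms: the symmetric best-response condition is 187 − 12.5q = 179.5. Each firm produces q = 0.6, total output Q = 2.4, price P = 181.
DWL is the triangle between Q = 2.4 and Q = 3: ½·(3 − 2.4)·(181 − 179.5) = 0.45.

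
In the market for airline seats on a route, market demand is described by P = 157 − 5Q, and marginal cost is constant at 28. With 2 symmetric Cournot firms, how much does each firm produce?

In a 2-firm Cournot equilibrium, symmetry and the first-order condition give q = (157 − 28)/(15) = 8.6. So Q = 17.2 and P = 71.

q_i = 8.6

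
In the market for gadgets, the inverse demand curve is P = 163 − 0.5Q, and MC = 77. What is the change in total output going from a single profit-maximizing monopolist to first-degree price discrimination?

Monopoly sets MR = MC: 163 − Q = 77 ⇒ Q = 86, P = 163 − 0.5·86 = 120.
Under first-degree price discrimination the firm charges each unit its demand price and produces up to where P = MC, i.e. Q = 172. Consumer surplus is zero; producer surplus equals total surplus.
Change in total output: 172 − 86 = 86.

Q rises by 86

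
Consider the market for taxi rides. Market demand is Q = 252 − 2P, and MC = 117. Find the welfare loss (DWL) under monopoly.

DWL = 20.25

Inverting demand: P = 126 − 0.5Q.
Under competition P = MC = 117, so Q = (126 − 117)/0.5 = 18.
Monopoly sets MR = MC: 126 − Q = 117 ⇒ Q = 9, P = 126 − 0.5·9 = 121.5.
DWL is the triangle between Q = 9 and Q = 18: ½·(18 − 9)·(121.5 − 117) = 20.25.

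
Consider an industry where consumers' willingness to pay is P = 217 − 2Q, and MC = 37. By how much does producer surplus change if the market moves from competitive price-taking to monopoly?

Producer surplus rises by 4050

Under competition P = MC = 37, so Q = (217 − 37)/2 = 90.
PS = (37 − 37)·90 = 0.
Monopoly sets MR = MC: 217 − 4Q = 37 ⇒ Q = 45, P = 217 − 2·45 = 127.
PS = (127 − 37)·45 = 4050.
Change in producer surplus: 4050 − 0 = 4050.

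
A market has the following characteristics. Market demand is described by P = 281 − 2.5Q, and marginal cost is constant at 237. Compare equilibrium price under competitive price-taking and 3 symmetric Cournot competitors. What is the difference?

Perfect competition: P = MC = 237, so 281 − 2.5Q = 237 and Q = 17.6.
In a 3-firm Cournot equilibrium, symmetry and the first-order condition give q = (281 − 237)/(10) = 4.4. So Q = 13.2 and P = 248.
Change in equilibrium price: 248 − 237 = 11.

Equilibrium price rises by 11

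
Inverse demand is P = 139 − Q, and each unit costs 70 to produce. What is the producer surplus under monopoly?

The monopolist equates marginal revenue to marginal cost: 139 − 2Q = 70, so Q = 34.5. From demand, P = 104.5.
PS = (104.5 − 70)·34.5 = 1190.25.

PS = 1190.25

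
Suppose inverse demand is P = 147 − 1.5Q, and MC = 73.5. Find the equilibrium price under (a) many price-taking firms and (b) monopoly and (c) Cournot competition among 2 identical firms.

Competitive firms price at marginal cost: P = 73.5, giving Q = 49.
The monopolist equates marginal revenue to marginal cost: 147 − 3Q = 73.5, so Q = 24.5. From demand, P = 110.25.
Cournot with 2 identical firms: the symmetric best-response condition is 147 − 4.5q = 73.5. Each firm produces q = 49/3, total output Q = 98/3, price P = 98.

Competition: P = 73.5; Monopoly: P = 110.25; Cournot: P = 98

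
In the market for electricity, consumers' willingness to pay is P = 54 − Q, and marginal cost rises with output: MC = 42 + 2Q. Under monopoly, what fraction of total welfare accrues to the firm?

PS/TS = 0.8

The monopolist equates marginal revenue to marginal cost: 54 − 2Q = 42 + 2Q, so Q = 3. From demand, P = 51.
CS = ½·(54 − 51)·3 = 4.5.
PS = P·Q − VC(Q) = 51·3 − (42·3 + ½·2·3²) = 18.
Share captured = PS/TS = 18/22.5 = 0.8.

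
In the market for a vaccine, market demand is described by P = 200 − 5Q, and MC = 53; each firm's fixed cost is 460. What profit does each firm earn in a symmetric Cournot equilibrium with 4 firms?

π_i = −287.128

In a 4-firm Cournot equilibrium, symmetry and the first-order condition give q = (200 − 53)/(25) = 5.88. So Q = 23.52 and P = 82.4.
Each firm's profit = (82.4 − 53)·5.88 − 460 = −287.128.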